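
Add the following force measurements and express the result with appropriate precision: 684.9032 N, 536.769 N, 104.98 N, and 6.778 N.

1333.43 N

684.9032 N + 536.769 N + 104.98 N + 6.778 N = 1333.4302 N.
Addition/subtraction keeps the fewest decimal places: 684.9032 → 4 decimal places, 536.769 → 3 decimal places, 104.98 → 2 decimal places, 6.778 → 3 decimal places; limit is 2.
Rounded to 2 decimal places: 1333.43 N.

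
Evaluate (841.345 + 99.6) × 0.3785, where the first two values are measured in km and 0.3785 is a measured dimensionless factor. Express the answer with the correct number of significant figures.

841.345 km + 99.6 km = 940.945 km; the sum is limited to 1 decimal place (4 s.f.).
Carrying full precision, 940.945 × 0.3785 = 356.1476825 km; 0.3785 has 4 s.f., so the result keeps min(4, 4) = 4 s.f.
Rounded to 4 significant figures: 3.561 × 10² km.

3.561 × 10² km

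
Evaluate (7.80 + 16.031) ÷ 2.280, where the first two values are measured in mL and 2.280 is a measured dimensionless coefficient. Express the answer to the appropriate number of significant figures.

10.45 mL

7.80 mL + 16.031 mL = 23.831 mL; the sum is limited to 2 decimal places (4 s.f.).
Carrying full precision, 23.831 ÷ 2.280 = 10.4521929825… mL; 2.280 has 4 s.f., so the result keeps min(4, 4) = 4 s.f.
Rounded to 4 significant figures: 10.45 mL.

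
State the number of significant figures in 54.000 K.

5

54.000: trailing zeros after a decimal point are significant.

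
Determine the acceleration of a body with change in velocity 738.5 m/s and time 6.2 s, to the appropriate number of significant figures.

1.2 × 10^2 m/s²

acceleration = 738.5 m/s ÷ 6.2 s = 119.112903226… m/s².
738.5 has 4 significant figures; 6.2 has 2.
Division/multiplication keeps the fewest: 2 significant figures.
Rounded: 1.2 × 10^2 m/s².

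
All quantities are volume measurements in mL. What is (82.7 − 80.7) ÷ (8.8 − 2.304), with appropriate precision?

0.31

82.7 − 80.7 = 2.0, limited to 1 d.p. → 2 s.f.; 8.8 − 2.304 = 6.496, limited to 1 d.p. → 2 s.f.
Carrying full precision, 2.0 ÷ 6.496 = 0.307881773399…; keep min(2, 2) = 2 s.f.
Rounded to 2 significant figures: 0.31.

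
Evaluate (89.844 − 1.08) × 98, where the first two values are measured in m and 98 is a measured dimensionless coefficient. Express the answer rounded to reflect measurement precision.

8.7 × 10³ m

89.844 m − 1.08 m = 88.764 m; the difference is limited to 2 decimal places (4 s.f.).
Carrying full precision, 88.764 × 98 = 8698.872 m; 98 has 2 s.f., so the result keeps min(4, 2) = 2 s.f.
Rounded to 2 significant figures: 8.7 × 10³ m.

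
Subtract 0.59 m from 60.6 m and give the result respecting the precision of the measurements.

60.6 m − 0.59 m = 60.01 m.
Addition/subtraction keeps the fewest decimal places: 60.6 → 1 decimal place, 0.59 → 2 decimal places; limit is 1.
Rounded to 1 decimal place: 60.0 m.

60.0 m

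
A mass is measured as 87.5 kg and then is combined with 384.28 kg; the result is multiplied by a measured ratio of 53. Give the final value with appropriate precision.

87.5 kg + 384.28 kg = 471.78 kg; the sum is limited to 1 decimal place (4 s.f.).
Carrying full precision, 471.78 × 53 = 25004.34 kg; 53 has 2 s.f., so the result keeps min(4, 2) = 2 s.f.
Rounded to 2 significant figures: 2.5 × 10^4 kg.

2.5 × 10^4 kg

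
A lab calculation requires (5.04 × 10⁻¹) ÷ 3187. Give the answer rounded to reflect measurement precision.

(5.04 × 10⁻¹) ÷ 3187 = 0.000158142453718…
Multiplication/division keeps the fewest significant figures: 5.04 × 10⁻¹ → 3 s.f., 3187 → 4 s.f.; limit is 3.
Rounded to 3 significant figures: 1.58 × 10⁻⁴.

1.58 × 10⁻⁴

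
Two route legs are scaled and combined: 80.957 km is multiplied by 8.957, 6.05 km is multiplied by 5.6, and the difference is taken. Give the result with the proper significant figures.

80.957 × 8.957 = 725.131849 → 725.1 km (4 s.f., last digit at the 10^-1 place).
6.05 × 5.6 = 33.88 → 34 km (2 s.f., last digit at the 10^0 place).
Difference: 691.251849 km; keep the coarser place, 10^0.
Result: 691 km.

691 km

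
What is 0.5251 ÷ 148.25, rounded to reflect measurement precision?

0.5251 ÷ 148.25 = 0.00354198988196…
Multiplication/division keeps the fewest significant figures: 0.5251 → 4 s.f., 148.25 → 5 s.f.; limit is 4.
Rounded to 4 significant figures: 0.003542.

0.003542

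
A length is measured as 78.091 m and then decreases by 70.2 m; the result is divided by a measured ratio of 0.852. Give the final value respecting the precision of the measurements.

9.3 m

78.091 m − 70.2 m = 7.891 m; the difference is limited to 1 decimal place (2 s.f.).
Carrying full precision, 7.891 ÷ 0.852 = 9.2617370892… m; 0.852 has 3 s.f., so the result keeps min(2, 3) = 2 s.f.
Rounded to 2 significant figures: 9.3 m.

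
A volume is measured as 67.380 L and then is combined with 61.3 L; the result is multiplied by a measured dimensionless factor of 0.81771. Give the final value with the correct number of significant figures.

67.380 L + 61.3 L = 128.680 L; the sum is limited to 1 decimal place (4 s.f.).
Carrying full precision, 128.680 × 0.81771 = 105.2229228 L; 0.81771 has 5 s.f., so the result keeps min(4, 5) = 4 s.f.
Rounded to 4 significant figures: 105.2 L.

105.2 L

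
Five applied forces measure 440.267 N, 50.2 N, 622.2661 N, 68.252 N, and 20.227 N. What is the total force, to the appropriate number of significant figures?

440.267 N + 50.2 N + 622.2661 N + 68.252 N + 20.227 N = 1201.2121 N.
Addition/subtraction keeps the fewest decimal places: 440.267 → 3 decimal places, 50.2 → 1 decimal place, 622.2661 → 4 decimal places, 68.252 → 3 decimal places, 20.227 → 3 decimal places; limit is 1.
Rounded to 1 decimal place: 1201.2 N.

1201.2 N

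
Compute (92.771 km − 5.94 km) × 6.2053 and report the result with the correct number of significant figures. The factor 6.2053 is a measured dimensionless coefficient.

92.771 km − 5.94 km = 86.831 km; the difference is limited to 2 decimal places (4 s.f.).
Carrying full precision, 86.831 × 6.2053 = 538.8124043 km; 6.2053 has 5 s.f., so the result keeps min(4, 5) = 4 s.f.
Rounded to 4 significant figures: 5.388 × 10² km.

5.388 × 10² km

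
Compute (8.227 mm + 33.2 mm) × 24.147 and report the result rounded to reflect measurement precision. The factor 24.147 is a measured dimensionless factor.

8.227 mm + 33.2 mm = 41.427 mm; the sum is limited to 1 decimal place (3 s.f.).
Carrying full precision, 41.427 × 24.147 = 1000.337769 mm; 24.147 has 5 s.f., so the result keeps min(3, 5) = 3 s.f.
Rounded to 3 significant figures: 1.00 × 10^3 mm.

1.00 × 10^3 mm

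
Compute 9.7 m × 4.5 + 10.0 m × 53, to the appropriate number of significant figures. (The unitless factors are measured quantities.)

5.7 × 10² m

9.7 × 4.5 = 43.65 → 44 m (2 s.f., last digit at the 10^0 place).
10.0 × 53 = 530 → 5.3 × 10² m (2 s.f., last digit at the 10^1 place).
Sum: 573.65 m; keep the coarser place, 10^1.
Result: 5.7 × 10² m.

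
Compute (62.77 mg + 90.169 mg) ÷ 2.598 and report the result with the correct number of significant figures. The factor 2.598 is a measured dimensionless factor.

58.87 mg

62.77 mg + 90.169 mg = 152.939 mg; the sum is limited to 2 decimal places (5 s.f.).
Carrying full precision, 152.939 ÷ 2.598 = 58.8679753657… mg; 2.598 has 4 s.f., so the result keeps min(5, 4) = 4 s.f.
Rounded to 4 significant figures: 58.87 mg.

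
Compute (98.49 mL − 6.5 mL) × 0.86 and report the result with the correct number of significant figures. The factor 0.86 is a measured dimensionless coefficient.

79 mL

98.49 mL − 6.5 mL = 91.99 mL; the difference is limited to 1 decimal place (3 s.f.).
Carrying full precision, 91.99 × 0.86 = 79.1114 mL; 0.86 has 2 s.f., so the result keeps min(3, 2) = 2 s.f.
Rounded to 2 significant figures: 79 mL.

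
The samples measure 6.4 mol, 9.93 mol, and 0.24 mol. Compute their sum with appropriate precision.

6.4 mol + 9.93 mol + 0.24 mol = 16.57 mol.
Addition/subtraction keeps the fewest decimal places: 6.4 → 1 decimal place, 9.93 → 2 decimal places, 0.24 → 2 decimal places; limit is 1.
Rounded to 1 decimal place: 16.6 mol.

16.6 mol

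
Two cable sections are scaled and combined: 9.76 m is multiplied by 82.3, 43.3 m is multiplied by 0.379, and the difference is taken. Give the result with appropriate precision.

787 m

9.76 × 82.3 = 803.248 → 803 m (3 s.f., last digit at the 10^0 place).
43.3 × 0.379 = 16.4107 → 16.4 m (3 s.f., last digit at the 10^-1 place).
Difference: 786.8373 m; keep the coarser place, 10^0.
Result: 787 m.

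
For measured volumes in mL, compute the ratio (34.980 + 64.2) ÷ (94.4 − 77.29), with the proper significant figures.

5.80

34.980 + 64.2 = 99.180, limited to 1 d.p. → 3 s.f.; 94.4 − 77.29 = 17.11, limited to 1 d.p. → 3 s.f.
Carrying full precision, 99.180 ÷ 17.11 = 5.79661016949…; keep min(3, 3) = 3 s.f.
Rounded to 3 significant figures: 5.80.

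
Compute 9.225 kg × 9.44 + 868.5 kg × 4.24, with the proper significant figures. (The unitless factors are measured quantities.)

9.225 × 9.44 = 87.084 → 87.1 kg (3 s.f., last digit at the 10^-1 place).
868.5 × 4.24 = 3682.44 → 3.68 × 10³ kg (3 s.f., last digit at the 10^1 place).
Sum: 3769.524 kg; keep the coarser place, 10^1.
Result: 3.77 × 10³ kg.

3.77 × 10³ kg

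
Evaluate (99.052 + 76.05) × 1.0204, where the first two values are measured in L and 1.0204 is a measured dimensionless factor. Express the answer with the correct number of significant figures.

178.67 L

99.052 L + 76.05 L = 175.102 L; the sum is limited to 2 decimal places (5 s.f.).
Carrying full precision, 175.102 × 1.0204 = 178.6740808 L; 1.0204 has 5 s.f., so the result keeps min(5, 5) = 5 s.f.
Rounded to 5 significant figures: 178.67 L.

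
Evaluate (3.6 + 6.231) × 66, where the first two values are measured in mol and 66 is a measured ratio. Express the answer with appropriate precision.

6.5 × 10^2 mol

3.6 mol + 6.231 mol = 9.831 mol; the sum is limited to 1 decimal place (2 s.f.).
Carrying full precision, 9.831 × 66 = 648.846 mol; 66 has 2 s.f., so the result keeps min(2, 2) = 2 s.f.
Rounded to 2 significant figures: 6.5 × 10^2 mol.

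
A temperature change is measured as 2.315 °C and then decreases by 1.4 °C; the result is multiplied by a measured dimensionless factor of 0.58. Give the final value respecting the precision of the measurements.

5 × 10⁻¹ °C

2.315 °C − 1.4 °C = 0.915 °C; the difference is limited to 1 decimal place (1 s.f.).
Carrying full precision, 0.915 × 0.58 = 0.5307 °C; 0.58 has 2 s.f., so the result keeps min(1, 2) = 1 s.f.
Rounded to 1 significant figure: 5 × 10⁻¹ °C.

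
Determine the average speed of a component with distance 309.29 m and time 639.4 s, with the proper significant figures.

0.4837 m/s

average speed = 309.29 m ÷ 639.4 s = 0.483719111667… m/s.
309.29 has 5 significant figures; 639.4 has 4.
Division/multiplication keeps the fewest: 4 significant figures.
Rounded: 0.4837 m/s.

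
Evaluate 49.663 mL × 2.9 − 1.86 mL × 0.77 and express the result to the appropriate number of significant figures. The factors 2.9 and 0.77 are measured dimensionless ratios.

49.663 × 2.9 = 144.0227 → 1.4 × 10^2 mL (2 s.f., last digit at the 10^1 place).
1.86 × 0.77 = 1.4322 → 1.4 mL (2 s.f., last digit at the 10^-1 place).
Difference: 142.5905 mL; keep the coarser place, 10^1.
Result: 1.4 × 10^2 mL.

1.4 × 10^2 mL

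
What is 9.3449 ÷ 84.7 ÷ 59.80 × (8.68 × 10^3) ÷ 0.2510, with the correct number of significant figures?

9.3449 ÷ 84.7 ÷ 59.80 × (8.68 × 10^3) ÷ 0.2510 = 63.8022607599…
Multiplication/division keeps the fewest significant figures: 9.3449 → 5 s.f., 84.7 → 3 s.f., 59.80 → 4 s.f., 8.68 × 10^3 → 3 s.f., 0.2510 → 4 s.f.; limit is 3.
Rounded to 3 significant figures: 63.8.

63.8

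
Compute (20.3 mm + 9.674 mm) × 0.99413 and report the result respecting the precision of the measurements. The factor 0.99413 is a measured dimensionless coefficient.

29.8 mm

20.3 mm + 9.674 mm = 29.974 mm; the sum is limited to 1 decimal place (3 s.f.).
Carrying full precision, 29.974 × 0.99413 = 29.79805262 mm; 0.99413 has 5 s.f., so the result keeps min(3, 5) = 3 s.f.
Rounded to 3 significant figures: 29.8 mm.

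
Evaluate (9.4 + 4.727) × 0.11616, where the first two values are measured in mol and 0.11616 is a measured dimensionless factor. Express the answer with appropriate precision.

9.4 mol + 4.727 mol = 14.127 mol; the sum is limited to 1 decimal place (3 s.f.).
Carrying full precision, 14.127 × 0.11616 = 1.64099232 mol; 0.11616 has 5 s.f., so the result keeps min(3, 5) = 3 s.f.
Rounded to 3 significant figures: 1.64 mol.

1.64 mol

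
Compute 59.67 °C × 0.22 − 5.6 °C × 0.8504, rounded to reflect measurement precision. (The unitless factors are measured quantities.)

59.67 × 0.22 = 13.1274 → 13 °C (2 s.f., last digit at the 10^0 place).
5.6 × 0.8504 = 4.76224 → 4.8 °C (2 s.f., last digit at the 10^-1 place).
Difference: 8.36516 °C; keep the coarser place, 10^0.
Result: 8 °C.

8 °C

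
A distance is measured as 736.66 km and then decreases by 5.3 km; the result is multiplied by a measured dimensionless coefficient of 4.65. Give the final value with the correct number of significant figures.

736.66 km − 5.3 km = 731.36 km; the difference is limited to 1 decimal place (4 s.f.).
Carrying full precision, 731.36 × 4.65 = 3400.824 km; 4.65 has 3 s.f., so the result keeps min(4, 3) = 3 s.f.
Rounded to 3 significant figures: 3.40 × 10³ km.

3.40 × 10³ km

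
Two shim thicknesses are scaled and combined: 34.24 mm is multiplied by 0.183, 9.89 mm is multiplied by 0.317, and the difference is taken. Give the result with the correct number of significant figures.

3.13 mm

34.24 × 0.183 = 6.26592 → 6.27 mm (3 s.f., last digit at the 10^-2 place).
9.89 × 0.317 = 3.13513 → 3.14 mm (3 s.f., last digit at the 10^-2 place).
Difference: 3.13079 mm; keep the coarser place, 10^-2.
Result: 3.13 mm.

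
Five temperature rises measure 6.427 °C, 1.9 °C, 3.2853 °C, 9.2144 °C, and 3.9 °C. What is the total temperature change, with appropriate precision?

24.7 °C

6.427 °C + 1.9 °C + 3.2853 °C + 9.2144 °C + 3.9 °C = 24.7267 °C.
Addition/subtraction keeps the fewest decimal places: 6.427 → 3 decimal places, 1.9 → 1 decimal place, 3.2853 → 4 decimal places, 9.2144 → 4 decimal places, 3.9 → 1 decimal place; limit is 1.
Rounded to 1 decimal place: 24.7 °C.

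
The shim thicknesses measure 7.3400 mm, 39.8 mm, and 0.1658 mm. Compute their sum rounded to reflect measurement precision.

7.3400 mm + 39.8 mm + 0.1658 mm = 47.3058 mm.
Addition/subtraction keeps the fewest decimal places: 7.3400 → 4 decimal places, 39.8 → 1 decimal place, 0.1658 → 4 decimal places; limit is 1.
Rounded to 1 decimal place: 47.3 mm.

47.3 mm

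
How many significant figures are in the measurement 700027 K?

6

700027: zeros between nonzero digits are significant.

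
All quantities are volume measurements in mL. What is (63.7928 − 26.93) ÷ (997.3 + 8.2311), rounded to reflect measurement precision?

0.03666

63.7928 − 26.93 = 36.8628, limited to 2 d.p. → 4 s.f.; 997.3 + 8.2311 = 1005.5311, limited to 1 d.p. → 5 s.f.
Carrying full precision, 36.8628 ÷ 1005.5311 = 0.0366600297097…; keep min(4, 5) = 4 s.f.
Rounded to 4 significant figures: 0.03666.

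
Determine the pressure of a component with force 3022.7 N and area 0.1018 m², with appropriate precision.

2.969 × 10^4 Pa

pressure = 3022.7 N ÷ 0.1018 m² = 29692.5343811… Pa.
3022.7 has 5 significant figures; 0.1018 has 4.
Division/multiplication keeps the fewest: 4 significant figures.
Rounded: 2.969 × 10^4 Pa.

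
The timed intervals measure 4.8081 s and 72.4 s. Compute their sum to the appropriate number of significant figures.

77.2 s

4.8081 s + 72.4 s = 77.2081 s.
Addition/subtraction keeps the fewest decimal places: 4.8081 → 4 decimal places, 72.4 → 1 decimal place; limit is 1.
Rounded to 1 decimal place: 77.2 s.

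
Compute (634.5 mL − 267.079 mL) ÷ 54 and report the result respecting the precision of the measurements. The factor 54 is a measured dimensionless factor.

634.5 mL − 267.079 mL = 367.421 mL; the difference is limited to 1 decimal place (4 s.f.).
Carrying full precision, 367.421 ÷ 54 = 6.80409259259… mL; 54 has 2 s.f., so the result keeps min(4, 2) = 2 s.f.
Rounded to 2 significant figures: 6.8 mL.

6.8 mL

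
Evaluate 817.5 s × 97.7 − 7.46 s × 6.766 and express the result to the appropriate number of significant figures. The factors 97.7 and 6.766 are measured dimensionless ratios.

7.98 × 10^4 s

817.5 × 97.7 = 79869.75 → 7.99 × 10^4 s (3 s.f., last digit at the 10^2 place).
7.46 × 6.766 = 50.47436 → 50.5 s (3 s.f., last digit at the 10^-1 place).
Difference: 79819.27564 s; keep the coarser place, 10^2.
Result: 7.98 × 10^4 s.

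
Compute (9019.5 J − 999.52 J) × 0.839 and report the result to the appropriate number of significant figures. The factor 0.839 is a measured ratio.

9019.5 J − 999.52 J = 8019.98 J; the difference is limited to 1 decimal place (5 s.f.).
Carrying full precision, 8019.98 × 0.839 = 6728.76322 J; 0.839 has 3 s.f., so the result keeps min(5, 3) = 3 s.f.
Rounded to 3 significant figures: 6.73 × 10^3 J.

6.73 × 10^3 J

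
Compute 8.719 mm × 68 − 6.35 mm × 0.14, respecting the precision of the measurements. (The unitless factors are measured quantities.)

8.719 × 68 = 592.892 → 5.9 × 10² mm (2 s.f., last digit at the 10^1 place).
6.35 × 0.14 = 0.889 → 0.89 mm (2 s.f., last digit at the 10^-2 place).
Difference: 592.003 mm; keep the coarser place, 10^1.
Result: 5.9 × 10² mm.

5.9 × 10² mm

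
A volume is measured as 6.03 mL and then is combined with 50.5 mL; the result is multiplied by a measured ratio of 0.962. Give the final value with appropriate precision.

6.03 mL + 50.5 mL = 56.53 mL; the sum is limited to 1 decimal place (3 s.f.).
Carrying full precision, 56.53 × 0.962 = 54.38186 mL; 0.962 has 3 s.f., so the result keeps min(3, 3) = 3 s.f.
Rounded to 3 significant figures: 54.4 mL.

54.4 mL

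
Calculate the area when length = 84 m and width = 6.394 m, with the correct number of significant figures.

area = 84 m × 6.394 m = 537.096 m².
84 has 2 significant figures; 6.394 has 4.
Division/multiplication keeps the fewest: 2 significant figures.
Rounded: 5.4 × 10^2 m².

5.4 × 10^2 m²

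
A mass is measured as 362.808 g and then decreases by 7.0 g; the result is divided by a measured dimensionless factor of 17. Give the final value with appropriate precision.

21 g

362.808 g − 7.0 g = 355.808 g; the difference is limited to 1 decimal place (4 s.f.).
Carrying full precision, 355.808 ÷ 17 = 20.9298823529… g; 17 has 2 s.f., so the result keeps min(4, 2) = 2 s.f.
Rounded to 2 significant figures: 21 g.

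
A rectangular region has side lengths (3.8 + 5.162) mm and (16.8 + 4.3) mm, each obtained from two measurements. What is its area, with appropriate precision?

3.8 + 5.162 = 8.962, limited to 1 d.p. → 2 s.f.; 16.8 + 4.3 = 21.1, limited to 1 d.p. → 3 s.f.
Carrying full precision, 8.962 × 21.1 = 189.0982; keep min(2, 3) = 2 s.f.
Rounded to 2 significant figures: 1.9 × 10² mm².

1.9 × 10² mm²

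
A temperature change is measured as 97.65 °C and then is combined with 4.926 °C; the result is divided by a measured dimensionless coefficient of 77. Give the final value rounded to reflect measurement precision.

1.3 °C

97.65 °C + 4.926 °C = 102.576 °C; the sum is limited to 2 decimal places (5 s.f.).
Carrying full precision, 102.576 ÷ 77 = 1.33215584416… °C; 77 has 2 s.f., so the result keeps min(5, 2) = 2 s.f.
Rounded to 2 significant figures: 1.3 °C.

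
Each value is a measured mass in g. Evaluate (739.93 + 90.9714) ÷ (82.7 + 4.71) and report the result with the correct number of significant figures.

739.93 + 90.9714 = 830.9014, limited to 2 d.p. → 5 s.f.; 82.7 + 4.71 = 87.41, limited to 1 d.p. → 3 s.f.
Carrying full precision, 830.9014 ÷ 87.41 = 9.50579338748…; keep min(5, 3) = 3 s.f.
Rounded to 3 significant figures: 9.51.

9.51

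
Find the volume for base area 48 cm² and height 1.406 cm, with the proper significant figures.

volume = 48 cm² × 1.406 cm = 67.488 cm³.
48 has 2 significant figures; 1.406 has 4.
Division/multiplication keeps the fewest: 2 significant figures.
Rounded: 67 cm³.

67 cm³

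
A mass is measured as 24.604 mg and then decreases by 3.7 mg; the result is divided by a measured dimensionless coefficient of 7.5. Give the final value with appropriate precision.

2.8 mg

24.604 mg − 3.7 mg = 20.904 mg; the difference is limited to 1 decimal place (3 s.f.).
Carrying full precision, 20.904 ÷ 7.5 = 2.7872 mg; 7.5 has 2 s.f., so the result keeps min(3, 2) = 2 s.f.
Rounded to 2 significant figures: 2.8 mg.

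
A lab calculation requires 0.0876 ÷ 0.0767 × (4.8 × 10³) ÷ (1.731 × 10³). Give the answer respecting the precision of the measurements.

3.2

0.0876 ÷ 0.0767 × (4.8 × 10³) ÷ (1.731 × 10³) = 3.16703535574…
Multiplication/division keeps the fewest significant figures: 0.0876 → 3 s.f., 0.0767 → 3 s.f., 4.8 × 10³ → 2 s.f., 1.731 × 10³ → 4 s.f.; limit is 2.
Rounded to 2 significant figures: 3.2.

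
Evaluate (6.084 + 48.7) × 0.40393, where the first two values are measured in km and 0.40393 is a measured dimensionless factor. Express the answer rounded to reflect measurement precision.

6.084 km + 48.7 km = 54.784 km; the sum is limited to 1 decimal place (3 s.f.).
Carrying full precision, 54.784 × 0.40393 = 22.12890112 km; 0.40393 has 5 s.f., so the result keeps min(3, 5) = 3 s.f.
Rounded to 3 significant figures: 22.1 km.

22.1 km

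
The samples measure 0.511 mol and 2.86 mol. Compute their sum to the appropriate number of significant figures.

0.511 mol + 2.86 mol = 3.371 mol.
Addition/subtraction keeps the fewest decimal places: 0.511 → 3 decimal places, 2.86 → 2 decimal places; limit is 2.
Rounded to 2 decimal places: 3.37 mol.

3.37 mol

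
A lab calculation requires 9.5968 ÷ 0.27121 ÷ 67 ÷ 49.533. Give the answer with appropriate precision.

9.5968 ÷ 0.27121 ÷ 67 ÷ 49.533 = 0.010662310131…
Multiplication/division keeps the fewest significant figures: 9.5968 → 5 s.f., 0.27121 → 5 s.f., 67 → 2 s.f., 49.533 → 5 s.f.; limit is 2.
Rounded to 2 significant figures: 0.011.

0.011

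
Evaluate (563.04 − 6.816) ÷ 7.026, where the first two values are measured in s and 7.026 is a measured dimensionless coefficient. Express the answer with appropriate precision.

563.04 s − 6.816 s = 556.224 s; the difference is limited to 2 decimal places (5 s.f.).
Carrying full precision, 556.224 ÷ 7.026 = 79.1665243382… s; 7.026 has 4 s.f., so the result keeps min(5, 4) = 4 s.f.
Rounded to 4 significant figures: 79.17 s.

79.17 s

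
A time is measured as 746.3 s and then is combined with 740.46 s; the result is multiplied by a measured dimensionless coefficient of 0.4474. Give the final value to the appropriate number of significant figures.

665.2 s

746.3 s + 740.46 s = 1486.76 s; the sum is limited to 1 decimal place (5 s.f.).
Carrying full precision, 1486.76 × 0.4474 = 665.176424 s; 0.4474 has 4 s.f., so the result keeps min(5, 4) = 4 s.f.
Rounded to 4 significant figures: 665.2 s.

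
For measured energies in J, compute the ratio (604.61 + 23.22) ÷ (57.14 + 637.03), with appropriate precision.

604.61 + 23.22 = 627.83, limited to 2 d.p. → 5 s.f.; 57.14 + 637.03 = 694.17, limited to 2 d.p. → 5 s.f.
Carrying full precision, 627.83 ÷ 694.17 = 0.904432631776…; keep min(5, 5) = 5 s.f.
Rounded to 5 significant figures: 0.90443.

0.90443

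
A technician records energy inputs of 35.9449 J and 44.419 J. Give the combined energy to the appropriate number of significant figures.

80.364 J

35.9449 J + 44.419 J = 80.3639 J.
Addition/subtraction keeps the fewest decimal places: 35.9449 → 4 decimal places, 44.419 → 3 decimal places; limit is 3.
Rounded to 3 decimal places: 80.364 J.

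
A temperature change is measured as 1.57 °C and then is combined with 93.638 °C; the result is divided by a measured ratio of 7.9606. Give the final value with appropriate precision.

1.57 °C + 93.638 °C = 95.208 °C; the sum is limited to 2 decimal places (4 s.f.).
Carrying full precision, 95.208 ÷ 7.9606 = 11.9599025199… °C; 7.9606 has 5 s.f., so the result keeps min(4, 5) = 4 s.f.
Rounded to 4 significant figures: 11.96 °C.

11.96 °C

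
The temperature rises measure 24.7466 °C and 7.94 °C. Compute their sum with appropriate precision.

24.7466 °C + 7.94 °C = 32.6866 °C.
Addition/subtraction keeps the fewest decimal places: 24.7466 → 4 decimal places, 7.94 → 2 decimal places; limit is 2.
Rounded to 2 decimal places: 32.69 °C.

32.69 °C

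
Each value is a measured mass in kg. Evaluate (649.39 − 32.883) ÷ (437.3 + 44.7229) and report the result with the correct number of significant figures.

1.279

649.39 − 32.883 = 616.507, limited to 2 d.p. → 5 s.f.; 437.3 + 44.7229 = 482.0229, limited to 1 d.p. → 4 s.f.
Carrying full precision, 616.507 ÷ 482.0229 = 1.27899940024…; keep min(5, 4) = 4 s.f.
Rounded to 4 significant figures: 1.279.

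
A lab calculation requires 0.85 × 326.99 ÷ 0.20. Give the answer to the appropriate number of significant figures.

1.4 × 10^3

0.85 × 326.99 ÷ 0.20 = 1389.7075
Multiplication/division keeps the fewest significant figures: 0.85 → 2 s.f., 326.99 → 5 s.f., 0.20 → 2 s.f.; limit is 2.
Rounded to 2 significant figures: 1.4 × 10^3.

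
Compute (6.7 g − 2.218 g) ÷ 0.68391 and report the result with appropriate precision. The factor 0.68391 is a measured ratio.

6.7 g − 2.218 g = 4.482 g; the difference is limited to 1 decimal place (2 s.f.).
Carrying full precision, 4.482 ÷ 0.68391 = 6.55349388077… g; 0.68391 has 5 s.f., so the result keeps min(2, 5) = 2 s.f.
Rounded to 2 significant figures: 6.6 g.

6.6 g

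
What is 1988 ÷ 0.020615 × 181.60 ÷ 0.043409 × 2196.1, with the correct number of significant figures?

1988 ÷ 0.020615 × 181.60 ÷ 0.043409 × 2196.1 = 8.85974486838 × 10^11…
Multiplication/division keeps the fewest significant figures: 1988 → 4 s.f., 0.020615 → 5 s.f., 181.60 → 5 s.f., 0.043409 → 5 s.f., 2196.1 → 5 s.f.; limit is 4.
Rounded to 4 significant figures: 8.860 × 10¹¹.

8.860 × 10¹¹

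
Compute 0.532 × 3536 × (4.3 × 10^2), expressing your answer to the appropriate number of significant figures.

8.1 × 10^5

0.532 × 3536 × (4.3 × 10^2) = 808895.36
Multiplication/division keeps the fewest significant figures: 0.532 → 3 s.f., 3536 → 4 s.f., 4.3 × 10^2 → 2 s.f.; limit is 2.
Rounded to 2 significant figures: 8.1 × 10^5.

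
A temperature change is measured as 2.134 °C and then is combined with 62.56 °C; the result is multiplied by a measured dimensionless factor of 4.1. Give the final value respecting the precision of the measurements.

2.7 × 10^2 °C

2.134 °C + 62.56 °C = 64.694 °C; the sum is limited to 2 decimal places (4 s.f.).
Carrying full precision, 64.694 × 4.1 = 265.2454 °C; 4.1 has 2 s.f., so the result keeps min(4, 2) = 2 s.f.
Rounded to 2 significant figures: 2.7 × 10^2 °C.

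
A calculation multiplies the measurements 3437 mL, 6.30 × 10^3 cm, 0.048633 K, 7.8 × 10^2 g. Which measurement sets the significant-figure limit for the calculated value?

3437 mL → 4 s.f.; 6.30 × 10^3 cm → 3 s.f.; 0.048633 K → 5 s.f.; 7.8 × 10^2 g → 2 s.f.
The fewest is 2 significant figures, from 7.8 × 10^2 g.

7.8 × 10^2 g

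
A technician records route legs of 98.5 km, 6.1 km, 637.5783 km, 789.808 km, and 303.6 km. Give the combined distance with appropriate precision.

98.5 km + 6.1 km + 637.5783 km + 789.808 km + 303.6 km = 1835.5863 km.
Addition/subtraction keeps the fewest decimal places: 98.5 → 1 decimal place, 6.1 → 1 decimal place, 637.5783 → 4 decimal places, 789.808 → 3 decimal places, 303.6 → 1 decimal place; limit is 1.
Rounded to 1 decimal place: 1835.6 km.

1835.6 km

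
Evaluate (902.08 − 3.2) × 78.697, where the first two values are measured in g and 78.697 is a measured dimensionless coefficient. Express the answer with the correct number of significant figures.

7.074 × 10^4 g

902.08 g − 3.2 g = 898.88 g; the difference is limited to 1 decimal place (4 s.f.).
Carrying full precision, 898.88 × 78.697 = 70739.15936 g; 78.697 has 5 s.f., so the result keeps min(4, 5) = 4 s.f.
Rounded to 4 significant figures: 7.074 × 10^4 g.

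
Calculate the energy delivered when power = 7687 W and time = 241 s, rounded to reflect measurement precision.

energy delivered = 7687 W × 241 s = 1852567 J.
7687 has 4 significant figures; 241 has 3.
Division/multiplication keeps the fewest: 3 significant figures.
Rounded: 1.85 × 10⁶ J.

1.85 × 10⁶ J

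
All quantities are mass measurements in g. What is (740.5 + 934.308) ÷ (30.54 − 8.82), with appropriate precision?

740.5 + 934.308 = 1674.808, limited to 1 d.p. → 5 s.f.; 30.54 − 8.82 = 21.72, limited to 2 d.p. → 4 s.f.
Carrying full precision, 1674.808 ÷ 21.72 = 77.1090239411…; keep min(5, 4) = 4 s.f.
Rounded to 4 significant figures: 77.11.

77.11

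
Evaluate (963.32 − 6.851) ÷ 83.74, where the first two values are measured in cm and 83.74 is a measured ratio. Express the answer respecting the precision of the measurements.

11.42 cm

963.32 cm − 6.851 cm = 956.469 cm; the difference is limited to 2 decimal places (5 s.f.).
Carrying full precision, 956.469 ÷ 83.74 = 11.4218891808… cm; 83.74 has 4 s.f., so the result keeps min(5, 4) = 4 s.f.
Rounded to 4 significant figures: 11.42 cm.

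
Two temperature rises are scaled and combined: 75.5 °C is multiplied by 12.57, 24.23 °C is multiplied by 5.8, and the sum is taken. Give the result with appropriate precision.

75.5 × 12.57 = 949.035 → 949 °C (3 s.f., last digit at the 10^0 place).
24.23 × 5.8 = 140.534 → 1.4 × 10^2 °C (2 s.f., last digit at the 10^1 place).
Sum: 1089.569 °C; keep the coarser place, 10^1.
Result: 1.09 × 10^3 °C.

1.09 × 10^3 °C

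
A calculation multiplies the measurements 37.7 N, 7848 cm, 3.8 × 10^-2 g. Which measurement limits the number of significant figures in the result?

3.8 × 10^-2 g

37.7 N → 3 s.f.; 7848 cm → 4 s.f.; 3.8 × 10^-2 g → 2 s.f.
The fewest is 2 significant figures, from 3.8 × 10^-2 g.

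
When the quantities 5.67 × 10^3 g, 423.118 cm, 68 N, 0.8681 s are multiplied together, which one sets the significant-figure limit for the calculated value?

5.67 × 10^3 g → 3 s.f.; 423.118 cm → 6 s.f.; 68 N → 2 s.f.; 0.8681 s → 4 s.f.
The fewest is 2 significant figures, from 68 N.

68 N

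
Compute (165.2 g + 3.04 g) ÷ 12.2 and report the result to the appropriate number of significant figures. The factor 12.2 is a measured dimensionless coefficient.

165.2 g + 3.04 g = 168.24 g; the sum is limited to 1 decimal place (4 s.f.).
Carrying full precision, 168.24 ÷ 12.2 = 13.7901639344… g; 12.2 has 3 s.f., so the result keeps min(4, 3) = 3 s.f.
Rounded to 3 significant figures: 13.8 g.

13.8 g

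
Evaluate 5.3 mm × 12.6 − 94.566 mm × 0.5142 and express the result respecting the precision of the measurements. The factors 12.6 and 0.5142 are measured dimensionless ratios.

18 mm

5.3 × 12.6 = 66.78 → 67 mm (2 s.f., last digit at the 10^0 place).
94.566 × 0.5142 = 48.6258372 → 48.63 mm (4 s.f., last digit at the 10^-2 place).
Difference: 18.1541628 mm; keep the coarser place, 10^0.
Result: 18 mm.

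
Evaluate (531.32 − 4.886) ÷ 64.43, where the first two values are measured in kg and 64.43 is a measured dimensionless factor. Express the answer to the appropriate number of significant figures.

531.32 kg − 4.886 kg = 526.434 kg; the difference is limited to 2 decimal places (5 s.f.).
Carrying full precision, 526.434 ÷ 64.43 = 8.17063479745… kg; 64.43 has 4 s.f., so the result keeps min(5, 4) = 4 s.f.
Rounded to 4 significant figures: 8.171 kg.

8.171 kg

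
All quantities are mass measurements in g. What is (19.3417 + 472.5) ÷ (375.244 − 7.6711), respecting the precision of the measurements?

19.3417 + 472.5 = 491.8417, limited to 1 d.p. → 4 s.f.; 375.244 − 7.6711 = 367.5729, limited to 3 d.p. → 6 s.f.
Carrying full precision, 491.8417 ÷ 367.5729 = 1.33807933066…; keep min(4, 6) = 4 s.f.
Rounded to 4 significant figures: 1.338.

1.338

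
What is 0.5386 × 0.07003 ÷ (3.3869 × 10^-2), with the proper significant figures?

1.114

0.5386 × 0.07003 ÷ (3.3869 × 10^-2) = 1.11364841005…
Multiplication/division keeps the fewest significant figures: 0.5386 → 4 s.f., 0.07003 → 4 s.f., 3.3869 × 10^-2 → 5 s.f.; limit is 4.
Rounded to 4 significant figures: 1.114.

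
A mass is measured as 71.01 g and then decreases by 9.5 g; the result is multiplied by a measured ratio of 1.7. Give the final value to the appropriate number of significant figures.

71.01 g − 9.5 g = 61.51 g; the difference is limited to 1 decimal place (3 s.f.).
Carrying full precision, 61.51 × 1.7 = 104.567 g; 1.7 has 2 s.f., so the result keeps min(3, 2) = 2 s.f.
Rounded to 2 significant figures: 1.0 × 10² g.

1.0 × 10² g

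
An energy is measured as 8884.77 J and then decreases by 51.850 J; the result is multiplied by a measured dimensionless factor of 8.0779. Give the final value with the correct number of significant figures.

8884.77 J − 51.850 J = 8832.920 J; the difference is limited to 2 decimal places (6 s.f.).
Carrying full precision, 8832.920 × 8.0779 = 71351.444468 J; 8.0779 has 5 s.f., so the result keeps min(6, 5) = 5 s.f.
Rounded to 5 significant figures: 71351 J.

71351 J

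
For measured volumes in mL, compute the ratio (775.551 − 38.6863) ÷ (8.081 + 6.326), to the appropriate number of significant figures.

51.146

775.551 − 38.6863 = 736.8647, limited to 3 d.p. → 6 s.f.; 8.081 + 6.326 = 14.407, limited to 3 d.p. → 5 s.f.
Carrying full precision, 736.8647 ÷ 14.407 = 51.146296939…; keep min(6, 5) = 5 s.f.
Rounded to 5 significant figures: 51.146.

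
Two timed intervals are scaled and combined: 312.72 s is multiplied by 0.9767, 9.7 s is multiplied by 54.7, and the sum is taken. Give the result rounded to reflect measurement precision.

8.4 × 10² s

312.72 × 0.9767 = 305.433624 → 305.4 s (4 s.f., last digit at the 10^-1 place).
9.7 × 54.7 = 530.59 → 5.3 × 10² s (2 s.f., last digit at the 10^1 place).
Sum: 836.023624 s; keep the coarser place, 10^1.
Result: 8.4 × 10² s.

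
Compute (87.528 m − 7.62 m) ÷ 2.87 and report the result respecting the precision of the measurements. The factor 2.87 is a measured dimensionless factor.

87.528 m − 7.62 m = 79.908 m; the difference is limited to 2 decimal places (4 s.f.).
Carrying full precision, 79.908 ÷ 2.87 = 27.8425087108… m; 2.87 has 3 s.f., so the result keeps min(4, 3) = 3 s.f.
Rounded to 3 significant figures: 27.8 m.

27.8 m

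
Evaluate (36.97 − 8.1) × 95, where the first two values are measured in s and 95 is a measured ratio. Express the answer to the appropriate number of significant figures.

36.97 s − 8.1 s = 28.87 s; the difference is limited to 1 decimal place (3 s.f.).
Carrying full precision, 28.87 × 95 = 2742.65 s; 95 has 2 s.f., so the result keeps min(3, 2) = 2 s.f.
Rounded to 2 significant figures: 2.7 × 10^3 s.

2.7 × 10^3 s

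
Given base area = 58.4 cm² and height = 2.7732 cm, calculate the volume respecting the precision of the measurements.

162 cm³

volume = 58.4 cm² × 2.7732 cm = 161.95488 cm³.
58.4 has 3 significant figures; 2.7732 has 5.
Division/multiplication keeps the fewest: 3 significant figures.
Rounded: 162 cm³.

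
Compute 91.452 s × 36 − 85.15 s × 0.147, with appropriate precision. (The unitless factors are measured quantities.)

91.452 × 36 = 3292.272 → 3.3 × 10^3 s (2 s.f., last digit at the 10^2 place).
85.15 × 0.147 = 12.51705 → 12.5 s (3 s.f., last digit at the 10^-1 place).
Difference: 3279.75495 s; keep the coarser place, 10^2.
Result: 3.3 × 10^3 s.

3.3 × 10^3 s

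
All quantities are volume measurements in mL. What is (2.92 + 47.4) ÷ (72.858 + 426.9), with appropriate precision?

2.92 + 47.4 = 50.32, limited to 1 d.p. → 3 s.f.; 72.858 + 426.9 = 499.758, limited to 1 d.p. → 4 s.f.
Carrying full precision, 50.32 ÷ 499.758 = 0.100688733347…; keep min(3, 4) = 3 s.f.
Rounded to 3 significant figures: 0.101.

0.101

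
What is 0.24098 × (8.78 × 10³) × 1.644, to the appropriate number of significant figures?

3.48 × 10³

0.24098 × (8.78 × 10³) × 1.644 = 3478.3824336
Multiplication/division keeps the fewest significant figures: 0.24098 → 5 s.f., 8.78 × 10³ → 3 s.f., 1.644 → 4 s.f.; limit is 3.
Rounded to 3 significant figures: 3.48 × 10³.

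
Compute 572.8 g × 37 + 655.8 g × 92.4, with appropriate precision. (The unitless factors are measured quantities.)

8.2 × 10^4 g

572.8 × 37 = 21193.6 → 2.1 × 10^4 g (2 s.f., last digit at the 10^3 place).
655.8 × 92.4 = 60595.92 → 6.06 × 10^4 g (3 s.f., last digit at the 10^2 place).
Sum: 81789.52 g; keep the coarser place, 10^3.
Result: 8.2 × 10^4 g.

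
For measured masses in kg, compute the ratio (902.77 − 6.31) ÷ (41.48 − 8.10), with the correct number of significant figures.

26.86

902.77 − 6.31 = 896.46, limited to 2 d.p. → 5 s.f.; 41.48 − 8.10 = 33.38, limited to 2 d.p. → 4 s.f.
Carrying full precision, 896.46 ÷ 33.38 = 26.8562013182…; keep min(5, 4) = 4 s.f.
Rounded to 4 significant figures: 26.86.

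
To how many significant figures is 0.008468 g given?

0.008468: leading zeros are not significant.

4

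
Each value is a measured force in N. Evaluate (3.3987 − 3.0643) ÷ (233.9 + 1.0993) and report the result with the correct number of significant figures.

0.001423

3.3987 − 3.0643 = 0.3344, limited to 4 d.p. → 4 s.f.; 233.9 + 1.0993 = 234.9993, limited to 1 d.p. → 4 s.f.
Carrying full precision, 0.3344 ÷ 234.9993 = 0.00142298296208…; keep min(4, 4) = 4 s.f.
Rounded to 4 significant figures: 0.001423.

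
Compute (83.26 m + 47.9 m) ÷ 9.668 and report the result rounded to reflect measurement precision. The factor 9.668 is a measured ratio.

13.57 m

83.26 m + 47.9 m = 131.16 m; the sum is limited to 1 decimal place (4 s.f.).
Carrying full precision, 131.16 ÷ 9.668 = 13.5664046338… m; 9.668 has 4 s.f., so the result keeps min(4, 4) = 4 s.f.
Rounded to 4 significant figures: 13.57 m.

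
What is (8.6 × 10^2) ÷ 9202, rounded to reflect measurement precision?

0.093

(8.6 × 10^2) ÷ 9202 = 0.0934579439252…
Multiplication/division keeps the fewest significant figures: 8.6 × 10^2 → 2 s.f., 9202 → 4 s.f.; limit is 2.
Rounded to 2 significant figures: 0.093.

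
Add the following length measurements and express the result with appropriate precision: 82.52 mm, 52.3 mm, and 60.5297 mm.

195.3 mm

82.52 mm + 52.3 mm + 60.5297 mm = 195.3497 mm.
Addition/subtraction keeps the fewest decimal places: 82.52 → 2 decimal places, 52.3 → 1 decimal place, 60.5297 → 4 decimal places; limit is 1.
Rounded to 1 decimal place: 195.3 mm.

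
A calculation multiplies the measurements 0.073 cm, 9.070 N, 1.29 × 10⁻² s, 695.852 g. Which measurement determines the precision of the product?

0.073 cm

0.073 cm → 2 s.f.; 9.070 N → 4 s.f.; 1.29 × 10⁻² s → 3 s.f.; 695.852 g → 6 s.f.
The fewest is 2 significant figures, from 0.073 cm.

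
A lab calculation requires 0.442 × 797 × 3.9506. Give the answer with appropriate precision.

1.39 × 10^3

0.442 × 797 × 3.9506 = 1391.6936644
Multiplication/division keeps the fewest significant figures: 0.442 → 3 s.f., 797 → 3 s.f., 3.9506 → 5 s.f.; limit is 3.
Rounded to 3 significant figures: 1.39 × 10^3.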